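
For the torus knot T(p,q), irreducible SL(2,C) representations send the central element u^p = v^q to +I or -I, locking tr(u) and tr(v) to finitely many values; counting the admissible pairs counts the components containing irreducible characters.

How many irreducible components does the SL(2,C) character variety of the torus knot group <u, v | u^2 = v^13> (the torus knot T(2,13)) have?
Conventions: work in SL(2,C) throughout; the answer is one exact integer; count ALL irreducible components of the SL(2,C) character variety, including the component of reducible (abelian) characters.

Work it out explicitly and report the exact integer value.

7

Gamma = < u, v | u^2 = v^13 > (torus knot T(2,13)); the central element u^2 = v^13 acts as +I or -I in any irreducible SL(2,C) representation.
On an irreducible component, tr(u) is locked at 2*cos(pi*alpha/2) for some alpha in 1..1, and tr(v) at 2*cos(pi*beta/13) for some beta in 1..12.
The two central values (-1)^alpha I and (-1)^beta I must be the same matrix, so alpha and beta share a parity.
Enumerate parity-matched pairs: 1*6 odd-odd plus 0*6 even-even gives 6.
That is 6 components of irreducible characters, and with the reducible (abelian) component the total is 7.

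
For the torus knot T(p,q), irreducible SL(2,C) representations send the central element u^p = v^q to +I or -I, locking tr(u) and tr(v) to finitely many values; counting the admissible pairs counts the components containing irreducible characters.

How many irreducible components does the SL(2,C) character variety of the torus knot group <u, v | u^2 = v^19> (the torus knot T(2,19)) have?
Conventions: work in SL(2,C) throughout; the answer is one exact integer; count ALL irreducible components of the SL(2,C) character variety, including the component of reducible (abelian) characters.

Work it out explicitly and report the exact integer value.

Gamma = < u, v | u^2 = v^19 > (torus knot T(2,19)); the central element u^2 = v^19 acts as +I or -I in any irreducible SL(2,C) representation.
So on each irreducible component the traces are pinned: tr(u) = 2*cos(pi*alpha/2) with 1 <= alpha <= 1, tr(v) = 2*cos(pi*beta/19) with 1 <= beta <= 18.
u^2 = (-1)^alpha I and v^19 = (-1)^beta I must agree, so alpha and beta have equal parity.
Counting: 1 odd alphas x 9 odd betas + 0 even alphas x 9 even betas = 9 + 0 = 9.
That is 9 components of irreducible characters, and with the reducible (abelian) component the total is 10.

10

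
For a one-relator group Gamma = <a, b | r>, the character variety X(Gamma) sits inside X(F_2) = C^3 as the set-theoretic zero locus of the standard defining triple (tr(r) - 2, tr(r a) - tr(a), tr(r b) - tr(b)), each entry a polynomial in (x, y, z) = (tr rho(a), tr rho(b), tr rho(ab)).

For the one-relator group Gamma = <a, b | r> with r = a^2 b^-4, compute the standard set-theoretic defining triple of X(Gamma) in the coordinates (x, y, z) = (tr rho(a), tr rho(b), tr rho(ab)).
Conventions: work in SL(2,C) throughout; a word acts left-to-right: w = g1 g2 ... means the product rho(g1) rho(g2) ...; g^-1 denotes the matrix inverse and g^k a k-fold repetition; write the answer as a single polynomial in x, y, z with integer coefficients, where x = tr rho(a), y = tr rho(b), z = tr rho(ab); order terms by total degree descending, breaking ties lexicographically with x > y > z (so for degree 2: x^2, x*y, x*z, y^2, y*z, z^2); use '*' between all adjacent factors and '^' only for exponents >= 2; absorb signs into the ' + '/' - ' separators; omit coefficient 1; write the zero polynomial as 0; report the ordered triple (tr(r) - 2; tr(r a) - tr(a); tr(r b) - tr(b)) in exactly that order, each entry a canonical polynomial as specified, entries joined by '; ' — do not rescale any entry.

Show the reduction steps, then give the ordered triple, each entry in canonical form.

trace(a^2) = trace(a) trace(a) - trace(1)   [square of a] = x^2 - 2
reduce: trace(a^2 b) = trace(a) trace(b a) - trace(b)   [square of a] = x*z - y
so trace(b^-1 a^2) = trace(a^2) trace(b) - trace(a^2 b)   [inverse elimination on b] = x^2*y - x*z - y
trace(b^-1 a^2 b^-1) = trace(b^-1 a^2) trace(b) - trace(b^-1 a^2 b)   [inverse elimination on b] = x^2*y^2 - x*y*z - x^2 - y^2 + 2
trace(b^-3 a^2) = trace(b^-1 a^2 b^-1) trace(b) - trace(b^-1 a^2)   [inverse elimination on b] = x^2*y^3 - x*y^2*z - 2*x^2*y - y^3 + x*z + 3*y
trace(a^2 b^-4) = trace(b^-3 a^2) trace(b) - trace(b^-3 a^2 b)   [inverse elimination on b] = x^2*y^4 - x*y^3*z - 3*x^2*y^2 - y^4 + 2*x*y*z + x^2 + 4*y^2 - 2
trace(a^3) = trace(a) trace(a^2) - trace(a) = x^3 - 3*x
so trace(a^3 b) = trace(a) trace(a b a) - trace(a b) = x^2*z - x*y - z
reduce: trace(b^-1 a^3) = trace(a^3) trace(b) - trace(a^3 b) = x^3*y - x^2*z - 2*x*y + z
reduce: trace(b^-1 a^3 b^-1) = trace(b^-1 a^3) trace(b) - trace(b^-1 a^3 b) = x^3*y^2 - x^2*y*z - x^3 - 2*x*y^2 + y*z + 3*x
reduce: trace(b^-2 a^3 b^-1) = trace(b^-1 a^3 b^-1) trace(b) - trace(b^-1 a^3) = x^3*y^3 - x^2*y^2*z - 2*x^3*y - 2*x*y^3 + x^2*z + y^2*z + 5*x*y - z
trace(a^2 b^-4 a) = trace(b^-2 a^3 b^-1) trace(b) - trace(b^-2 a^3) = x^3*y^4 - x^2*y^3*z - 3*x^3*y^2 - 2*x*y^4 + 2*x^2*y*z + y^3*z + x^3 + 7*x*y^2 - 2*y*z - 3*x
assemble the triple (trace(r) - 2; trace(r a) - x; trace(r b) - y)

x^2*y^4 - x*y^3*z - 3*x^2*y^2 - y^4 + 2*x*y*z + x^2 + 4*y^2 - 4; x^3*y^4 - x^2*y^3*z - 3*x^3*y^2 - 2*x*y^4 + 2*x^2*y*z + y^3*z + x^3 + 7*x*y^2 - 2*y*z - 4*x; x^2*y^3 - x*y^2*z - 2*x^2*y - y^3 + x*z + 2*y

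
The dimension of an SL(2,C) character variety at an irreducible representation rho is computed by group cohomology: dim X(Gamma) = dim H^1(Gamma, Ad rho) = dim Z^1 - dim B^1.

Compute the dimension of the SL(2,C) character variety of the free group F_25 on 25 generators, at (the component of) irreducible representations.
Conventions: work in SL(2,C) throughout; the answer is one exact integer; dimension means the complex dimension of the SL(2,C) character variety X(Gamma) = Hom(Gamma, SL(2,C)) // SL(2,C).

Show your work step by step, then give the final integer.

Here Gamma is free of rank 25 — no relator constrains a cocycle.
So Z^1 = (sl_2)^25 in full: dim Z^1 = 75.
dim B^1 = 3: the coboundary map is injective because an irreducible image has centralizer 0 in sl_2.
dim X = dim H^1 = dim Z^1 - dim B^1 = 75 - 3 = 72.

72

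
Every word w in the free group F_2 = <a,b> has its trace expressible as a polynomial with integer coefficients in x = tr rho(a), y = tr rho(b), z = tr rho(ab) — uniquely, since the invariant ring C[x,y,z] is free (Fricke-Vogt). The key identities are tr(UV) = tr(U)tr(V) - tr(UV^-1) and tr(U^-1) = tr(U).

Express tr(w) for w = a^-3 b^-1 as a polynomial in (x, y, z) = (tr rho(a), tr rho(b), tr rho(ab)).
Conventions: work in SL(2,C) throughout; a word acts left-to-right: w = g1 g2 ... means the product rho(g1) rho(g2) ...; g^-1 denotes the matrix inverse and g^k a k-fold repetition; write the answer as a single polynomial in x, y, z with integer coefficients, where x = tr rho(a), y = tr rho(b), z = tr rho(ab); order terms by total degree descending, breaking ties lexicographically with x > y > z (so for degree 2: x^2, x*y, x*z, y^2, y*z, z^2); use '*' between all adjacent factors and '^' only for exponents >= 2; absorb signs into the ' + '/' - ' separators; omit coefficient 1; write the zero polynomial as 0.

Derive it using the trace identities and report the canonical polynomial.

x^2*z - x*y - z

reduce: trace(b^-1) = trace(b) = y
so trace(b^-1 a) = trace(a) trace(b) - trace(a b) = x*y - z
trace(a^-1 b^-1) = trace(b^-1) trace(a) - trace(b^-1 a) = z
reduce: trace(b^-1 a^-2) = trace(a^-1 b^-1) trace(a) - trace(a^-1 b^-1 a) = x*z - y
so trace(a^-3 b^-1) = trace(b^-1 a^-2) trace(a) - trace(b^-1 a^-1) = x^2*z - x*y - z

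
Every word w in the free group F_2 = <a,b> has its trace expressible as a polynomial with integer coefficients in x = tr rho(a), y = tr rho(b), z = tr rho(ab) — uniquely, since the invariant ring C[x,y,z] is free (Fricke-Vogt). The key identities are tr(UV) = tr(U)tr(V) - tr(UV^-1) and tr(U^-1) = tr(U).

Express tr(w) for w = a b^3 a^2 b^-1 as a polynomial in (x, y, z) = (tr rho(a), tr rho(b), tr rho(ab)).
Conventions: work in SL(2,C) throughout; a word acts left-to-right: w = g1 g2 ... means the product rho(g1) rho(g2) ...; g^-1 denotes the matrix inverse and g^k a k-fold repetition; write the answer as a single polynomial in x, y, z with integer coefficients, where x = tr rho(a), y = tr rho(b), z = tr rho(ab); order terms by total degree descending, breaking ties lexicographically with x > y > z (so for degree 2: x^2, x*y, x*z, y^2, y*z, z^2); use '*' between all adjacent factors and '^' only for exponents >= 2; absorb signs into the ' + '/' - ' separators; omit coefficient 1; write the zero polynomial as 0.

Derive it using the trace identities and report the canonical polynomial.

x^2*y^3*z - x^3*y^2 - x*y^4 - x*y^2*z^2 + 4*x*y^2 + x*z^2 - y*z - x

trace(b^2 a) = trace(b) trace(a b) - trace(a)  (reduce the b square) = y*z - x
apply: trace(b^2) = trace(b) trace(b) - trace(1)  (reduce the b square) = y^2 - 2
apply: trace(b a^2 b) = trace(a) trace(b^2 a) - trace(b^2)  (reduce the a square) = x*y*z - x^2 - y^2 + 2
apply: trace(b a^2) = trace(a) trace(b a) - trace(b)  (reduce the a square) = x*z - y
use: trace(a b^3 a) = trace(b) trace(b a^2 b) - trace(b a^2)  (reduce the b square) = x*y^2*z - x^2*y - y^3 - x*z + 3*y
trace(a b^3) = trace(b) trace(b a b) - trace(b a)  (reduce the b square) = y^2*z - x*y - z
use: trace(a b^3 a^2) = trace(a) trace(a b^3 a) - trace(a b^3)  (reduce the a square) = x^2*y^2*z - x^3*y - x*y^3 - x^2*z - y^2*z + 4*x*y + z
trace(b a b a) = trace(b a) trace(b a) - trace(1)  (split on b) = z^2 - 2
apply: trace(a^2 b a b) = trace(a) trace(b a b a) - trace(b a b)  (reduce the a square) = x*z^2 - y*z - x
use: trace(a^2 b a) = trace(a) trace(a b a) - trace(a b)  (reduce the a square) = x^2*z - x*y - z
apply: trace(b a^2 b a b) = trace(b) trace(a^2 b a b) - trace(a^2 b a)  (reduce the b square) = x*y*z^2 - x^2*z - y^2*z + z
trace(a b^3 a^2 b) = trace(b) trace(b a^2 b a b) - trace(b a^2 b a)  (reduce the b square) = x*y^2*z^2 - x^2*y*z - y^3*z - x*z^2 + 2*y*z + x
use: trace(a b^3 a^2 b^-1) = trace(a b^3 a^2) trace(b) - trace(a b^3 a^2 b)  (eliminate b^-1) = x^2*y^3*z - x^3*y^2 - x*y^4 - x*y^2*z^2 + 4*x*y^2 + x*z^2 - y*z - x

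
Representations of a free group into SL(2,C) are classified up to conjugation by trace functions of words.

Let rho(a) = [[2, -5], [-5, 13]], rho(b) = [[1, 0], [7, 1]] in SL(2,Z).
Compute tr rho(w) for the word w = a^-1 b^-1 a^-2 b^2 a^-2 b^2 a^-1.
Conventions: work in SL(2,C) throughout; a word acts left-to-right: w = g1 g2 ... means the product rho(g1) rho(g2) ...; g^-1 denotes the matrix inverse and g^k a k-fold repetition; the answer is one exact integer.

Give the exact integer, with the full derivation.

-489402002

rho(a^-1) = [[13, 5], [5, 2]]
... * rho(b^-1) = [[1, 0], [-7, 1]]  ->  [[-22, 5], [-9, 2]]
... * rho(a^-1) = [[13, 5], [5, 2]]  ->  [[-261, -100], [-107, -41]]
... * rho(a^-1) = [[13, 5], [5, 2]]  ->  [[-3893, -1505], [-1596, -617]]
... * rho(b) = [[1, 0], [7, 1]]  ->  [[-14428, -1505], [-5915, -617]]
... * rho(b) = [[1, 0], [7, 1]]  ->  [[-24963, -1505], [-10234, -617]]
... * rho(a^-1) = [[13, 5], [5, 2]]  ->  [[-332044, -127825], [-136127, -52404]]
... * rho(a^-1) = [[13, 5], [5, 2]]  ->  [[-4955697, -1915870], [-2031671, -785443]]
... * rho(b) = [[1, 0], [7, 1]]  ->  [[-18366787, -1915870], [-7529772, -785443]]
... * rho(b) = [[1, 0], [7, 1]]  ->  [[-31777877, -1915870], [-13027873, -785443]]
... * rho(a^-1) = [[13, 5], [5, 2]]  ->  [[-422691751, -162721125], [-173289564, -66710251]]
tr = -422691751 + -66710251 = -489402002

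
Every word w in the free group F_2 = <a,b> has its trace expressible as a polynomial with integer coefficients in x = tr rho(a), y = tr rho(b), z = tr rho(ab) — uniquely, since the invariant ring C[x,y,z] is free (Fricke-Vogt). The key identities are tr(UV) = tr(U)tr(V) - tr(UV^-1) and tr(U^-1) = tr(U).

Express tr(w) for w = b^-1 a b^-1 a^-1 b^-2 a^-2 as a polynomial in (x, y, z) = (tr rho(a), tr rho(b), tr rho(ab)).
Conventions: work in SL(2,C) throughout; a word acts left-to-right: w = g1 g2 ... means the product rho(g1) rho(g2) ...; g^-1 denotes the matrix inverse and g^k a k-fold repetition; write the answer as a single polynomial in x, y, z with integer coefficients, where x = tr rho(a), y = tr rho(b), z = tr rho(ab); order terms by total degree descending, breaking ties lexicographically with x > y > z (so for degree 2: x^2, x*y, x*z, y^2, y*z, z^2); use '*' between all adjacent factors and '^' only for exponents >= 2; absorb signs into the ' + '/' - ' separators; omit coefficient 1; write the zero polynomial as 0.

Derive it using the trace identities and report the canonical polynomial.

x^2*y^2*z^2 - 2*x^3*y*z - x*y^3*z - x*y*z^3 + x^4 + x^2*y^2 + x^2*z^2 + y^2*z^2 + 3*x*y*z - 4*x^2 - y^2 - z^2 + 2

tr(b^-1) = tr(b) = y
tr(b^-2) = tr(b^-1) * tr(b) - tr(1) = y^2 - 2
use: tr(b^-3) = tr(b^-2) * tr(b) - tr(b^-1) = y^3 - 3*y
tr(a b^-1) = tr(a) * tr(b) - tr(a b) = x*y - z
tr(b^-1 a b^-1) = tr(a b^-1) * tr(b) - tr(a) = x*y^2 - y*z - x
apply: tr(b^-3 a) = tr(b^-1 a b^-1) * tr(b) - tr(b^-1 a) = x*y^3 - y^2*z - 2*x*y + z
apply: tr(b^-2 a^-1 b^-1) = tr(b^-3) * tr(a) - tr(b^-3 a) = y^2*z - x*y - z
tr(a^2) = tr(a) * tr(a) - tr(1) = x^2 - 2
tr(a^2 b) = tr(a) * tr(b a) - tr(b) = x*z - y
tr(a b^-1 a) = tr(a^2) * tr(b) - tr(a^2 b) = x^2*y - x*z - y
use: tr(a b a b) = tr(b a) * tr(b a) - tr(1)   [split at repeated b] = z^2 - 2
apply: tr(a b^-1 a b) = tr(a b a) * tr(b) - tr(a b a b) = x*y*z - y^2 - z^2 + 2
apply: tr(b^-1 a b^-1 a) = tr(a b^-1 a) * tr(b) - tr(a b^-1 a b) = x^2*y^2 - 2*x*y*z + z^2 - 2
apply: tr(a^-1 b^-1 a b^-1) = tr(b^-1 a b^-1) * tr(a) - tr(b^-1 a b^-1 a) = x*y*z - x^2 - z^2 + 2
use: tr(b^-2 a^-1 b^-1 a) = tr(a^-1 b^-1 a b^-1) * tr(b) - tr(a^-1 b^-1 a) = x*y^2*z - x^2*y - y*z^2 + y
tr(b^-1 a^-1 b^-2 a^-1) = tr(b^-2 a^-1 b^-1) * tr(a) - tr(b^-2 a^-1 b^-1 a) = y*z^2 - x*z - y
tr(b a b) = tr(b) * tr(a b) - tr(a) = y*z - x
tr(a b a b a) = tr(a) * tr(b a b a) - tr(b a b) = x*z^2 - y*z - x
tr(a b a b a b) = tr(a b a b) * tr(a b) - tr(b a)   [split at repeated a] = z^3 - 3*z
use: tr(b^-1 a b a b a) = tr(a b a b a) * tr(b) - tr(a b a b a b) = x*y*z^2 - y^2*z - z^3 - x*y + 3*z
tr(a^-1 b^-1 a b a b) = tr(b^-1 a b a b) * tr(a) - tr(b^-1 a b a b a) = -x*y*z^2 + x^2*z + y^2*z + z^3 - 3*z
use: tr(b^-1 a b a b^-1 a^-1) = tr(a^-1 b^-1 a b a) * tr(b) - tr(a^-1 b^-1 a b a b) = x*y*z^2 - x^2*z - y^2*z - z^3 + x*y + 3*z
apply: tr(b a b^-1 a^-1 b^-2 a) = tr(b^-1 a b a b^-1 a^-1) * tr(b) - tr(b^-1 a b a b^-1 a^-1 b) = x*y^2*z^2 - x^2*y*z - y^3*z - y*z^3 + x*y^2 + 3*y*z - x
apply: tr(b a b^-1 a^-1 b^-2 a^-1) = tr(b a b^-1 a^-1 b^-2) * tr(a) - tr(b a b^-1 a^-1 b^-2 a) = -x*y^2*z^2 + 2*x^2*y*z + y^3*z + y*z^3 - x^3 - x*y^2 - x*z^2 - 3*y*z + 3*x
tr(a b^-1 a^-1 b^-2 a^-2 b) = tr(b a b^-1 a^-1 b^-2 a^-1) * tr(a) - tr(b a b^-1 a^-1 b^-2) = -x^2*y^2*z^2 + 2*x^3*y*z + x*y^3*z + x*y*z^3 - x^4 - x^2*y^2 - x^2*z^2 - 4*x*y*z + 4*x^2 + z^2 - 2
tr(b^-1 a b^-1 a^-1 b^-2 a^-2) = tr(a b^-1 a^-1 b^-2 a^-2) * tr(b) - tr(a b^-1 a^-1 b^-2 a^-2 b) = x^2*y^2*z^2 - 2*x^3*y*z - x*y^3*z - x*y*z^3 + x^4 + x^2*y^2 + x^2*z^2 + y^2*z^2 + 3*x*y*z - 4*x^2 - y^2 - z^2 + 2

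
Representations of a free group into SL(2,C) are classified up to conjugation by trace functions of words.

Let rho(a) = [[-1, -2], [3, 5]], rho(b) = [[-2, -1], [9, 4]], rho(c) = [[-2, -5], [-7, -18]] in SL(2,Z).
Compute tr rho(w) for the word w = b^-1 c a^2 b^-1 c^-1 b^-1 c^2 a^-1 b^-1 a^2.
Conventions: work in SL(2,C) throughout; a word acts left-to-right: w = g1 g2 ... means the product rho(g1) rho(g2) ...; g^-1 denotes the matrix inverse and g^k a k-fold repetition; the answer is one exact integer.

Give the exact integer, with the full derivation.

727705030

rho(b^-1) = [[4, 1], [-9, -2]]
... * rho(c) = [[-2, -5], [-7, -18]]  ->  [[-15, -38], [32, 81]]
... * rho(a) = [[-1, -2], [3, 5]]  ->  [[-99, -160], [211, 341]]
... * rho(a) = [[-1, -2], [3, 5]]  ->  [[-381, -602], [812, 1283]]
... * rho(b^-1) = [[4, 1], [-9, -2]]  ->  [[3894, 823], [-8299, -1754]]
... * rho(c^-1) = [[-18, 5], [7, -2]]  ->  [[-64331, 17824], [137104, -37987]]
... * rho(b^-1) = [[4, 1], [-9, -2]]  ->  [[-417740, -99979], [890299, 213078]]
... * rho(c) = [[-2, -5], [-7, -18]]  ->  [[1535333, 3888322], [-3272144, -8286899]]
... * rho(c) = [[-2, -5], [-7, -18]]  ->  [[-30288920, -77666461], [64552581, 165524902]]
... * rho(a^-1) = [[5, 2], [-3, -1]]  ->  [[81554783, 17088621], [-173811801, -36419740]]
... * rho(b^-1) = [[4, 1], [-9, -2]]  ->  [[172421543, 47377541], [-367469544, -100972321]]
... * rho(a) = [[-1, -2], [3, 5]]  ->  [[-30288920, -107955381], [64552581, 230077483]]
... * rho(a) = [[-1, -2], [3, 5]]  ->  [[-293577223, -479199065], [625679868, 1021282253]]
tr = -293577223 + 1021282253 = 727705030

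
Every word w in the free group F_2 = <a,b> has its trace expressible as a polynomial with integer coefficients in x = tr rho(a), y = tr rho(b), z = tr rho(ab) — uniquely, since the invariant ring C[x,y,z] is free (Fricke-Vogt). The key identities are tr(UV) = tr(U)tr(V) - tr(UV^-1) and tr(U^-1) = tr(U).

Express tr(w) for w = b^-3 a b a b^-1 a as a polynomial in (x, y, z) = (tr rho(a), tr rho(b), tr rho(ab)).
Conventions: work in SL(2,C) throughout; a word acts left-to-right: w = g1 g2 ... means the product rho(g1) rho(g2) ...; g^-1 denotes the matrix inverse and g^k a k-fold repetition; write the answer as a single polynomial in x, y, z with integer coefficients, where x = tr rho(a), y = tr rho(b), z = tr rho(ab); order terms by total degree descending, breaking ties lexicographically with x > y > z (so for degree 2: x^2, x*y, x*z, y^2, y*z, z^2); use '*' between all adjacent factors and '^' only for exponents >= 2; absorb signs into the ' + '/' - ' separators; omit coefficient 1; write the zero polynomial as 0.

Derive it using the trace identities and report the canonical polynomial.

x^2*y^4*z - x*y^5 - 2*x*y^3*z^2 - 2*x^2*y^2*z + y^4*z + y^2*z^3 + 4*x*y^3 + 3*x*y*z^2 - 4*y^2*z - z^3 - 3*x*y + 3*z

trace(b a^2) = trace(a) * trace(b a) - trace(b) = x*z - y
so trace(a^2 b a) = trace(a) * trace(b a^2) - trace(b a) = x^2*z - x*y - z
trace(b a b a) = trace(b a) * trace(b a) - trace(1)   [split at repeated b] = z^2 - 2
reduce: trace(b a b) = trace(b) * trace(a b) - trace(a) = y*z - x
so trace(a^2 b a b) = trace(a) * trace(b a b a) - trace(b a b) = x*z^2 - y*z - x
reduce: trace(a b a b^-1 a) = trace(a^2 b a) * trace(b) - trace(a^2 b a b) = x^2*y*z - x*y^2 - x*z^2 + x
so trace(a b a b a b) = trace(a b a b) * trace(a b) - trace(b a)   [split at repeated a] = z^3 - 3*z
trace(a b a b^-1 a b) = trace(a b a b a) * trace(b) - trace(a b a b a b) = x*y*z^2 - y^2*z - z^3 - x*y + 3*z
reduce: trace(a b a b^-1 a b^-1) = trace(a b a b^-1 a) * trace(b) - trace(a b a b^-1 a b) = x^2*y^2*z - x*y^3 - 2*x*y*z^2 + y^2*z + z^3 + 2*x*y - 3*z
so trace(a b a b^-1 a b^-2) = trace(a b a b^-1 a b^-1) * trace(b) - trace(a b a b^-1 a) = x^2*y^3*z - x*y^4 - 2*x*y^2*z^2 - x^2*y*z + y^3*z + y*z^3 + 3*x*y^2 + x*z^2 - 3*y*z - x
trace(b^-3 a b a b^-1 a) = trace(a b a b^-1 a b^-2) * trace(b) - trace(a b a b^-1 a b^-1) = x^2*y^4*z - x*y^5 - 2*x*y^3*z^2 - 2*x^2*y^2*z + y^4*z + y^2*z^3 + 4*x*y^3 + 3*x*y*z^2 - 4*y^2*z - z^3 - 3*x*y + 3*z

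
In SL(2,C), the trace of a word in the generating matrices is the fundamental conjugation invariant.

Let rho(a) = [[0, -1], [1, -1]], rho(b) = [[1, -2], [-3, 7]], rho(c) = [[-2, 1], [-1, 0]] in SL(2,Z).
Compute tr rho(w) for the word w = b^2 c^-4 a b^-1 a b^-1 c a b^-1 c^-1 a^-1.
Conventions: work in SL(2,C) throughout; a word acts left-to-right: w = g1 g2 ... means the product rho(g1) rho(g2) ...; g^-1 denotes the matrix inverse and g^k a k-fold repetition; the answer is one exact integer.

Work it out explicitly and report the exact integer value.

rho(b) = [[1, -2], [-3, 7]]
... * rho(b) = [[1, -2], [-3, 7]]  ->  [[7, -16], [-24, 55]]
... * rho(c^-1) = [[0, -1], [1, -2]]  ->  [[-16, 25], [55, -86]]
... * rho(c^-1) = [[0, -1], [1, -2]]  ->  [[25, -34], [-86, 117]]
... * rho(c^-1) = [[0, -1], [1, -2]]  ->  [[-34, 43], [117, -148]]
... * rho(c^-1) = [[0, -1], [1, -2]]  ->  [[43, -52], [-148, 179]]
... * rho(a) = [[0, -1], [1, -1]]  ->  [[-52, 9], [179, -31]]
... * rho(b^-1) = [[7, 2], [3, 1]]  ->  [[-337, -95], [1160, 327]]
... * rho(a) = [[0, -1], [1, -1]]  ->  [[-95, 432], [327, -1487]]
... * rho(b^-1) = [[7, 2], [3, 1]]  ->  [[631, 242], [-2172, -833]]
... * rho(c) = [[-2, 1], [-1, 0]]  ->  [[-1504, 631], [5177, -2172]]
... * rho(a) = [[0, -1], [1, -1]]  ->  [[631, 873], [-2172, -3005]]
... * rho(b^-1) = [[7, 2], [3, 1]]  ->  [[7036, 2135], [-24219, -7349]]
... * rho(c^-1) = [[0, -1], [1, -2]]  ->  [[2135, -11306], [-7349, 38917]]
... * rho(a^-1) = [[-1, 1], [-1, 0]]  ->  [[9171, 2135], [-31568, -7349]]
tr = 9171 + -7349 = 1822

1822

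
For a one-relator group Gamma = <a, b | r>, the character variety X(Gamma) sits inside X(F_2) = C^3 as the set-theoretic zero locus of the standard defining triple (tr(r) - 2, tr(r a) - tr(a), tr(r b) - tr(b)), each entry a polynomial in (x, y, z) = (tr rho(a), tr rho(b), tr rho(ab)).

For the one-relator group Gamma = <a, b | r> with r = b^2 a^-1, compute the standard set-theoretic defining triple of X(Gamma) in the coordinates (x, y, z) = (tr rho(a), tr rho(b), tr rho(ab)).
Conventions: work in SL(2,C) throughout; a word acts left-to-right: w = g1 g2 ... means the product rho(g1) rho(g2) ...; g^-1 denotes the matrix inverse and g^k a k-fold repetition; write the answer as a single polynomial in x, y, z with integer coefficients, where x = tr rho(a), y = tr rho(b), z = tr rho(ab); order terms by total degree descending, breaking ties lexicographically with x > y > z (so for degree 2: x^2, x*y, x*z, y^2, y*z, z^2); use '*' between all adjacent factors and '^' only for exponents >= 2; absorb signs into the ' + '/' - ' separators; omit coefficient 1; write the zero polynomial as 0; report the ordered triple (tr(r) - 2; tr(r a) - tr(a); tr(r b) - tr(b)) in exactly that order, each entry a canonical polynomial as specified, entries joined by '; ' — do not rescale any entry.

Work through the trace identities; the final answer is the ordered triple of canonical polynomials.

reduce: trace(b^2) = trace(b) trace(b) - trace(1)  (reduce the b square) = y^2 - 2
so trace(b^2 a) = trace(b) trace(a b) - trace(a)  (reduce the b square) = y*z - x
trace(b^2 a^-1) = trace(b^2) trace(a) - trace(b^2 a)  (eliminate a^-1) = x*y^2 - y*z - x
trace(b^3) = trace(b) trace(b^2) - trace(b) = y^3 - 3*y
trace(b^3 a) = trace(b) trace(a b^2) - trace(a b) = y^2*z - x*y - z
trace(b^2 a^-1 b) = trace(b^3) trace(a) - trace(b^3 a) = x*y^3 - y^2*z - 2*x*y + z
assemble the triple (trace(r) - 2; trace(r a) - x; trace(r b) - y)

x*y^2 - y*z - x - 2; y^2 - x - 2; x*y^3 - y^2*z - 2*x*y - y + z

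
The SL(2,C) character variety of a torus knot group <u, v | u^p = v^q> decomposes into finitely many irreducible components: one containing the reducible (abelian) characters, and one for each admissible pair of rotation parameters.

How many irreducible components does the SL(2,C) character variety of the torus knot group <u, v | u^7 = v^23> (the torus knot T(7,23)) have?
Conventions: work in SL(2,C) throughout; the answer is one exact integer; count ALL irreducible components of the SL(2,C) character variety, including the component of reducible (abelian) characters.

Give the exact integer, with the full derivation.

67

In the torus knot group T(7,23), u^7 = v^23 is central, so an irreducible representation sends it to +I or -I (Schur).
This locks tr(u) to 2*cos(pi*alpha/7), alpha in 1..6, and tr(v) to 2*cos(pi*beta/23), beta in 1..22, on each component of irreducible characters.
Consistency of u^7 = (-1)^alpha I with v^23 = (-1)^beta I forces alpha = beta (mod 2).
count pairs: odd alpha (3 choices) x odd beta (11), plus even alpha (3) x even beta (11): 3*11 + 3*11 = 66.
That is 66 components of irreducible characters, and with the reducible (abelian) component the total is 67.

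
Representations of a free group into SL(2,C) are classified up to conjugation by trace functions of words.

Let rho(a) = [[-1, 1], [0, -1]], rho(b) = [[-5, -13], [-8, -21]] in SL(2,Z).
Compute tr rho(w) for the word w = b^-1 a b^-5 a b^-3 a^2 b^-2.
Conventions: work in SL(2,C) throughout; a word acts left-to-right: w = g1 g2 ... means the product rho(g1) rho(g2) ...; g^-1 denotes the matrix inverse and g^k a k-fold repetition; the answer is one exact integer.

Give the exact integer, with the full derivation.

rho(b^-1) = [[-21, 13], [8, -5]]
... * rho(a) = [[-1, 1], [0, -1]]  ->  [[21, -34], [-8, 13]]
... * rho(b^-1) = [[-21, 13], [8, -5]]  ->  [[-713, 443], [272, -169]]
... * rho(b^-1) = [[-21, 13], [8, -5]]  ->  [[18517, -11484], [-7064, 4381]]
... * rho(b^-1) = [[-21, 13], [8, -5]]  ->  [[-480729, 298141], [183392, -113737]]
... * rho(b^-1) = [[-21, 13], [8, -5]]  ->  [[12480437, -7740182], [-4761128, 2952781]]
... * rho(b^-1) = [[-21, 13], [8, -5]]  ->  [[-324010633, 200946591], [123605936, -76658569]]
... * rho(a) = [[-1, 1], [0, -1]]  ->  [[324010633, -524957224], [-123605936, 200264505]]
... * rho(b^-1) = [[-21, 13], [8, -5]]  ->  [[-11003881085, 6836924349], [4197840696, -2608199693]]
... * rho(b^-1) = [[-21, 13], [8, -5]]  ->  [[285776897577, -177235075850], [-109020252160, 67612927513]]
... * rho(b^-1) = [[-21, 13], [8, -5]]  ->  [[-7419195455917, 4601275047751], [2830328715464, -1755327915645]]
... * rho(a) = [[-1, 1], [0, -1]]  ->  [[7419195455917, -12020470503668], [-2830328715464, 4585656631109]]
... * rho(a) = [[-1, 1], [0, -1]]  ->  [[-7419195455917, 19439665959585], [2830328715464, -7415985346573]]
... * rho(b^-1) = [[-21, 13], [8, -5]]  ->  [[311320432250937, -193647870724846], [-118764785797328, 73874200033897]]
... * rho(b^-1) = [[-21, 13], [8, -5]]  ->  [[-8086912043068445, 5015404972886411], [3085054102015064, -1913313215534749]]
tr = -8086912043068445 + -1913313215534749 = -10000225258603194

-10000225258603194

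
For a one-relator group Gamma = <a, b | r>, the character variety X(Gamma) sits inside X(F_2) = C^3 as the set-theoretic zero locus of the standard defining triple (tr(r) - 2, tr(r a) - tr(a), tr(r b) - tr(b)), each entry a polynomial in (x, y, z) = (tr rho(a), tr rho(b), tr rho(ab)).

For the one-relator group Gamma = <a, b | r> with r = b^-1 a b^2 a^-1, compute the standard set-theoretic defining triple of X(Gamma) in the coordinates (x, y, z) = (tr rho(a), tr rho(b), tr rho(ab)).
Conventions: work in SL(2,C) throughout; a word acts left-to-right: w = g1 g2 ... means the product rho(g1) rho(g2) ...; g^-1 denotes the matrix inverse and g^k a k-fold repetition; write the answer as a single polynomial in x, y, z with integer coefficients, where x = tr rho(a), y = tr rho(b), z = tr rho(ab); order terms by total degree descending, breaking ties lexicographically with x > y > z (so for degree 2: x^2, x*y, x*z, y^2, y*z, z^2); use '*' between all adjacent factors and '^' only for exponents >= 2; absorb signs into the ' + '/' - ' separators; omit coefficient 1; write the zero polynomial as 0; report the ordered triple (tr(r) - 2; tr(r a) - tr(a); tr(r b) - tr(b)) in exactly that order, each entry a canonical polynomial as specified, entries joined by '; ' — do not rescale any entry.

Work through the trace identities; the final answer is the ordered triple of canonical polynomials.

-x*y^2*z + x^2*y + y^3 + y*z^2 - 3*y - 2; -x + z; y^2 - y - 2

trace(b^2) = trace(b) * trace(b) - trace(1)  (reduce the b square) = y^2 - 2
trace(b a b) = trace(b) * trace(a b) - trace(a)  (reduce the b square) = y*z - x
trace(b a b^2) = trace(b) * trace(b a b) - trace(b a)  (reduce the b square) = y^2*z - x*y - z
trace(a b a b) = trace(a b) * trace(a b) - trace(1)  (split on a) = z^2 - 2
trace(a b a) = trace(a) * trace(b a) - trace(b)  (reduce the a square) = x*z - y
trace(b a b^2 a) = trace(b) * trace(a b a b) - trace(a b a)  (reduce the b square) = y*z^2 - x*z - y
trace(a b^2 a^-1 b) = trace(b a b^2) * trace(a) - trace(b a b^2 a)  (eliminate a^-1) = x*y^2*z - x^2*y - y*z^2 + y
trace(b^-1 a b^2 a^-1) = trace(a b^2 a^-1) * trace(b) - trace(a b^2 a^-1 b)  (eliminate b^-1) = -x*y^2*z + x^2*y + y^3 + y*z^2 - 3*y
assemble the triple (trace(r) - 2; trace(r a) - x; trace(r b) - y)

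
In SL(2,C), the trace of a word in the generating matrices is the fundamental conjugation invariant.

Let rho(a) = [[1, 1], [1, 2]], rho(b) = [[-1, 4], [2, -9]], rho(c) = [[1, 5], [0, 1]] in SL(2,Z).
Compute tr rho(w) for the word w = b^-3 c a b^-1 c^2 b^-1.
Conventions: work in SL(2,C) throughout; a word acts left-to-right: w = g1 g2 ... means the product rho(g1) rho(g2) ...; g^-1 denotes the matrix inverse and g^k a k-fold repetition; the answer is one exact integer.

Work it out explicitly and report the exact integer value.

rho(b^-1) = [[-9, -4], [-2, -1]]
... * rho(b^-1) = [[-9, -4], [-2, -1]]  ->  [[89, 40], [20, 9]]
... * rho(b^-1) = [[-9, -4], [-2, -1]]  ->  [[-881, -396], [-198, -89]]
... * rho(c) = [[1, 5], [0, 1]]  ->  [[-881, -4801], [-198, -1079]]
... * rho(a) = [[1, 1], [1, 2]]  ->  [[-5682, -10483], [-1277, -2356]]
... * rho(b^-1) = [[-9, -4], [-2, -1]]  ->  [[72104, 33211], [16205, 7464]]
... * rho(c) = [[1, 5], [0, 1]]  ->  [[72104, 393731], [16205, 88489]]
... * rho(c) = [[1, 5], [0, 1]]  ->  [[72104, 754251], [16205, 169514]]
... * rho(b^-1) = [[-9, -4], [-2, -1]]  ->  [[-2157438, -1042667], [-484873, -234334]]
tr = -2157438 + -234334 = -2391772

-2391772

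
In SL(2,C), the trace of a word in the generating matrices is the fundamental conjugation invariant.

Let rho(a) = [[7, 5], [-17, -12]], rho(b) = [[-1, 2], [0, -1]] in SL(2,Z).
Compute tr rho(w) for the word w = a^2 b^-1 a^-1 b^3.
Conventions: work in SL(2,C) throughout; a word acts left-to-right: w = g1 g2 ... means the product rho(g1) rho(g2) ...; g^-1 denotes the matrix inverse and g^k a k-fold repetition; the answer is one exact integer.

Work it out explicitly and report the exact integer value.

-17277

rho(a) = [[7, 5], [-17, -12]]
... * rho(a) = [[7, 5], [-17, -12]]  ->  [[-36, -25], [85, 59]]
... * rho(b^-1) = [[-1, -2], [0, -1]]  ->  [[36, 97], [-85, -229]]
... * rho(a^-1) = [[-12, -5], [17, 7]]  ->  [[1217, 499], [-2873, -1178]]
... * rho(b) = [[-1, 2], [0, -1]]  ->  [[-1217, 1935], [2873, -4568]]
... * rho(b) = [[-1, 2], [0, -1]]  ->  [[1217, -4369], [-2873, 10314]]
... * rho(b) = [[-1, 2], [0, -1]]  ->  [[-1217, 6803], [2873, -16060]]
tr = -1217 + -16060 = -17277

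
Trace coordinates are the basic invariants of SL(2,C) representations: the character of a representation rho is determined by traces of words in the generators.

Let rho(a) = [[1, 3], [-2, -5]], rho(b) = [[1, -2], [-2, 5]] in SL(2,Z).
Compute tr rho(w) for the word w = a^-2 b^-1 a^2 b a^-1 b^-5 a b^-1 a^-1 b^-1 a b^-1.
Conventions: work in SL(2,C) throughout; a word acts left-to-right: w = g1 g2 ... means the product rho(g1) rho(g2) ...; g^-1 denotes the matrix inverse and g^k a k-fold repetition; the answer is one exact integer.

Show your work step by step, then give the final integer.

rho(a^-1) = [[-5, -3], [2, 1]]
... * rho(a^-1) = [[-5, -3], [2, 1]]  ->  [[19, 12], [-8, -5]]
... * rho(b^-1) = [[5, 2], [2, 1]]  ->  [[119, 50], [-50, -21]]
... * rho(a) = [[1, 3], [-2, -5]]  ->  [[19, 107], [-8, -45]]
... * rho(a) = [[1, 3], [-2, -5]]  ->  [[-195, -478], [82, 201]]
... * rho(b) = [[1, -2], [-2, 5]]  ->  [[761, -2000], [-320, 841]]
... * rho(a^-1) = [[-5, -3], [2, 1]]  ->  [[-7805, -4283], [3282, 1801]]
... * rho(b^-1) = [[5, 2], [2, 1]]  ->  [[-47591, -19893], [20012, 8365]]
... * rho(b^-1) = [[5, 2], [2, 1]]  ->  [[-277741, -115075], [116790, 48389]]
... * rho(b^-1) = [[5, 2], [2, 1]]  ->  [[-1618855, -670557], [680728, 281969]]
... * rho(b^-1) = [[5, 2], [2, 1]]  ->  [[-9435389, -3908267], [3967578, 1643425]]
... * rho(b^-1) = [[5, 2], [2, 1]]  ->  [[-54993479, -22779045], [23124740, 9578581]]
... * rho(a) = [[1, 3], [-2, -5]]  ->  [[-9435389, -51085212], [3967578, 21481315]]
... * rho(b^-1) = [[5, 2], [2, 1]]  ->  [[-149347369, -69955990], [62800520, 29416471]]
... * rho(a^-1) = [[-5, -3], [2, 1]]  ->  [[606824865, 378086117], [-255169658, -158985089]]
... * rho(b^-1) = [[5, 2], [2, 1]]  ->  [[3790296559, 1591735847], [-1593818468, -669324405]]
... * rho(a) = [[1, 3], [-2, -5]]  ->  [[606824865, 3412210442], [-255169658, -1434833379]]
... * rho(b^-1) = [[5, 2], [2, 1]]  ->  [[9858545209, 4625860172], [-4145515048, -1945172695]]
tr = 9858545209 + -1945172695 = 7913372514

7913372514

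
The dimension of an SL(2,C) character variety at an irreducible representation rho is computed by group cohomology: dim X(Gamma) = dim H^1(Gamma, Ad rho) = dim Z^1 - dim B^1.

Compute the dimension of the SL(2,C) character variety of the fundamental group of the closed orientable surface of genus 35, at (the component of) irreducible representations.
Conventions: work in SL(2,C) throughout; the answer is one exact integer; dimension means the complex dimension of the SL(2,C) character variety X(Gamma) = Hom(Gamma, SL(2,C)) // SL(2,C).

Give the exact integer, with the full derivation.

pi_1 of the closed genus-35 surface has 70 generators bound by the single product-of-commutators relator.
A cocycle assigns one sl_2 vector per generator subject to the relator condition d_2(z) = 0: dim of the unconstrained space is 3*2g = 210.
d_2 is surjective at irreducible rho (its cokernel H^2 is dual to H^0 = 0), so dim Z^1 = 210 - 3 = 207.
As always at irreducible rho, dim B^1 = 3.
dim H^1 = 207 - 3 = 204 = dim X.

204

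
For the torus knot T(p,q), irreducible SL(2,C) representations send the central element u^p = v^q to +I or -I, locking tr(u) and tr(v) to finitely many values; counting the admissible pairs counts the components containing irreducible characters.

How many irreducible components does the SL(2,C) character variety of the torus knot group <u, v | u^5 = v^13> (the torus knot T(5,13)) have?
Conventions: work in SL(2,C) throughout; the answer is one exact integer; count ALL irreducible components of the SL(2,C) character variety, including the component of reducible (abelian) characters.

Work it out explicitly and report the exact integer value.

Gamma = < u, v | u^5 = v^13 > (torus knot T(5,13)); the central element u^5 = v^13 acts as +I or -I in any irreducible SL(2,C) representation.
On an irreducible component, tr(u) is locked at 2*cos(pi*alpha/5) for some alpha in 1..4, and tr(v) at 2*cos(pi*beta/13) for some beta in 1..12.
The two central values (-1)^alpha I and (-1)^beta I must be the same matrix, so alpha and beta share a parity.
Counting: 2 odd alphas x 6 odd betas + 2 even alphas x 6 even betas = 12 + 12 = 24.
Total: 24 irreducible-character components + 1 reducible (abelian) component = 25.

25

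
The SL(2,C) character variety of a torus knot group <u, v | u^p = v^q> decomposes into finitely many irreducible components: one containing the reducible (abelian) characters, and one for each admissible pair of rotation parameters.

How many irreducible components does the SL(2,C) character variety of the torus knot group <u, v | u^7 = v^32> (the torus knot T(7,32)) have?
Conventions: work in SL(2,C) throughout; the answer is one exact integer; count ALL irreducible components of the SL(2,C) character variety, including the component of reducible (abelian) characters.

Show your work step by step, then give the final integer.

94

In the torus knot group T(7,32), u^7 = v^32 is central, so an irreducible representation sends it to +I or -I (Schur).
On an irreducible component, tr(u) is locked at 2*cos(pi*alpha/7) for some alpha in 1..6, and tr(v) at 2*cos(pi*beta/32) for some beta in 1..31.
Consistency of u^7 = (-1)^alpha I with v^32 = (-1)^beta I forces alpha = beta (mod 2).
Enumerate parity-matched pairs: 3*16 odd-odd plus 3*15 even-even gives 93.
components with irreducible characters: 93; plus the single component of reducible (abelian) characters: total 94.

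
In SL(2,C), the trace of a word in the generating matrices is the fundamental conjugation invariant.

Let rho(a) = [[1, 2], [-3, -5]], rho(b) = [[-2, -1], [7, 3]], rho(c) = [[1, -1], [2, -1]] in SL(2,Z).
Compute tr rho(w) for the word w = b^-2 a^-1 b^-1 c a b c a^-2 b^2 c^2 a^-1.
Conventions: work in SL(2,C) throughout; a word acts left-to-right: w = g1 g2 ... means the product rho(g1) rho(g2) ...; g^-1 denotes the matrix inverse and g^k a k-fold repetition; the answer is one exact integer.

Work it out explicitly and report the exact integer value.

rho(b^-1) = [[3, 1], [-7, -2]]
... * rho(b^-1) = [[3, 1], [-7, -2]]  ->  [[2, 1], [-7, -3]]
... * rho(a^-1) = [[-5, -2], [3, 1]]  ->  [[-7, -3], [26, 11]]
... * rho(b^-1) = [[3, 1], [-7, -2]]  ->  [[0, -1], [1, 4]]
... * rho(c) = [[1, -1], [2, -1]]  ->  [[-2, 1], [9, -5]]
... * rho(a) = [[1, 2], [-3, -5]]  ->  [[-5, -9], [24, 43]]
... * rho(b) = [[-2, -1], [7, 3]]  ->  [[-53, -22], [253, 105]]
... * rho(c) = [[1, -1], [2, -1]]  ->  [[-97, 75], [463, -358]]
... * rho(a^-1) = [[-5, -2], [3, 1]]  ->  [[710, 269], [-3389, -1284]]
... * rho(a^-1) = [[-5, -2], [3, 1]]  ->  [[-2743, -1151], [13093, 5494]]
... * rho(b) = [[-2, -1], [7, 3]]  ->  [[-2571, -710], [12272, 3389]]
... * rho(b) = [[-2, -1], [7, 3]]  ->  [[172, 441], [-821, -2105]]
... * rho(c) = [[1, -1], [2, -1]]  ->  [[1054, -613], [-5031, 2926]]
... * rho(c) = [[1, -1], [2, -1]]  ->  [[-172, -441], [821, 2105]]
... * rho(a^-1) = [[-5, -2], [3, 1]]  ->  [[-463, -97], [2210, 463]]
tr = -463 + 463 = 0

0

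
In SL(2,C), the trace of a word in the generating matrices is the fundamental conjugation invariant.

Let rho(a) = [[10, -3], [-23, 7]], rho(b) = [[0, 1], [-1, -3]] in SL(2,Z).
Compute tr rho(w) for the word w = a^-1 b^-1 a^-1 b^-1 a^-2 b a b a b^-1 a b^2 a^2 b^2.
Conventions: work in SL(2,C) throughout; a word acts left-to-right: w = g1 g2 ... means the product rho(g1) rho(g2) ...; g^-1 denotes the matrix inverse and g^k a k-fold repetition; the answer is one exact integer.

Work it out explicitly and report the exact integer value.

-7191850949557

rho(a^-1) = [[7, 3], [23, 10]]
... * rho(b^-1) = [[-3, -1], [1, 0]]  ->  [[-18, -7], [-59, -23]]
... * rho(a^-1) = [[7, 3], [23, 10]]  ->  [[-287, -124], [-942, -407]]
... * rho(b^-1) = [[-3, -1], [1, 0]]  ->  [[737, 287], [2419, 942]]
... * rho(a^-1) = [[7, 3], [23, 10]]  ->  [[11760, 5081], [38599, 16677]]
... * rho(a^-1) = [[7, 3], [23, 10]]  ->  [[199183, 86090], [653764, 282567]]
... * rho(b) = [[0, 1], [-1, -3]]  ->  [[-86090, -59087], [-282567, -193937]]
... * rho(a) = [[10, -3], [-23, 7]]  ->  [[498101, -155339], [1634881, -509858]]
... * rho(b) = [[0, 1], [-1, -3]]  ->  [[155339, 964118], [509858, 3164455]]
... * rho(a) = [[10, -3], [-23, 7]]  ->  [[-20621324, 6282809], [-67683885, 20621611]]
... * rho(b^-1) = [[-3, -1], [1, 0]]  ->  [[68146781, 20621324], [223673266, 67683885]]
... * rho(a) = [[10, -3], [-23, 7]]  ->  [[207177358, -60091075], [680003305, -197232603]]
... * rho(b) = [[0, 1], [-1, -3]]  ->  [[60091075, 387450583], [197232603, 1271701114]]
... * rho(b) = [[0, 1], [-1, -3]]  ->  [[-387450583, -1102260674], [-1271701114, -3617870739]]
... * rho(a) = [[10, -3], [-23, 7]]  ->  [[21477489672, -6553472969], [70494015857, -21509991831]]
... * rho(a) = [[10, -3], [-23, 7]]  ->  [[365504775007, -110306779799], [1199669970683, -362051990388]]
... * rho(b) = [[0, 1], [-1, -3]]  ->  [[110306779799, 696425114404], [362051990388, 2285825941847]]
... * rho(b) = [[0, 1], [-1, -3]]  ->  [[-696425114404, -1978968563413], [-2285825941847, -6495425835153]]
tr = -696425114404 + -6495425835153 = -7191850949557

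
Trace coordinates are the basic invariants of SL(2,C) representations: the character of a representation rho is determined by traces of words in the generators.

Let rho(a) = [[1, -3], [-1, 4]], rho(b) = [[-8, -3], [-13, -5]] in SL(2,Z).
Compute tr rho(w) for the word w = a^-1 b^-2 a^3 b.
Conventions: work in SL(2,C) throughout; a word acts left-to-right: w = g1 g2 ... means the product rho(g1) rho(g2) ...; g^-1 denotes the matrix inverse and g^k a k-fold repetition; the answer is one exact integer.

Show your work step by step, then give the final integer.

rho(a^-1) = [[4, 3], [1, 1]]
... * rho(b^-1) = [[-5, 3], [13, -8]]  ->  [[19, -12], [8, -5]]
... * rho(b^-1) = [[-5, 3], [13, -8]]  ->  [[-251, 153], [-105, 64]]
... * rho(a) = [[1, -3], [-1, 4]]  ->  [[-404, 1365], [-169, 571]]
... * rho(a) = [[1, -3], [-1, 4]]  ->  [[-1769, 6672], [-740, 2791]]
... * rho(a) = [[1, -3], [-1, 4]]  ->  [[-8441, 31995], [-3531, 13384]]
... * rho(b) = [[-8, -3], [-13, -5]]  ->  [[-348407, -134652], [-145744, -56327]]
tr = -348407 + -56327 = -404734

-404734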